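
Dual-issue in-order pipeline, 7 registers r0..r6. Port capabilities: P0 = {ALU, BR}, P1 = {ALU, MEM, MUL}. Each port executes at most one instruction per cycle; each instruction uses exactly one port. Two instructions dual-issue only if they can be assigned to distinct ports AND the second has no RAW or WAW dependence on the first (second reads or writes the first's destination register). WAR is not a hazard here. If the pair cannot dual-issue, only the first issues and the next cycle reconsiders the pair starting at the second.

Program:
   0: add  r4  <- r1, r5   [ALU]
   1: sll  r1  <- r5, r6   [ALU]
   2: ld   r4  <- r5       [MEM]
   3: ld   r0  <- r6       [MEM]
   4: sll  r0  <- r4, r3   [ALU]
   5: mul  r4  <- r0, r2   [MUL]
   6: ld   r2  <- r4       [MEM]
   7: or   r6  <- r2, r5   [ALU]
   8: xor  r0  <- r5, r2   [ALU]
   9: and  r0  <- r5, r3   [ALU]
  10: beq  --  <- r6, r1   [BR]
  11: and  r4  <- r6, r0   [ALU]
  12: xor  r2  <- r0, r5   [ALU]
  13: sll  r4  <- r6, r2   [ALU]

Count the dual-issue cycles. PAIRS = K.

t=0 i0,i1:add.ALU sll.ALU ; dual
t=1 i2:ld.MEM ; no-port MEM/MEM
t=2 i3:ld.MEM ; WAW r0
t=3 i4:sll.ALU ; RAW r0
t=4 i5:mul.MUL ; no-port MUL/MEM
t=5 i6:ld.MEM ; RAW r2
t=6 i7,i8:or.ALU xor.ALU ; dual
t=7 i9,i10:and.ALU beq.BR ; dual
t=8 i11,i12:and.ALU xor.ALU ; dual
t=9 i13:sll.ALU ; tail

PAIRS = 4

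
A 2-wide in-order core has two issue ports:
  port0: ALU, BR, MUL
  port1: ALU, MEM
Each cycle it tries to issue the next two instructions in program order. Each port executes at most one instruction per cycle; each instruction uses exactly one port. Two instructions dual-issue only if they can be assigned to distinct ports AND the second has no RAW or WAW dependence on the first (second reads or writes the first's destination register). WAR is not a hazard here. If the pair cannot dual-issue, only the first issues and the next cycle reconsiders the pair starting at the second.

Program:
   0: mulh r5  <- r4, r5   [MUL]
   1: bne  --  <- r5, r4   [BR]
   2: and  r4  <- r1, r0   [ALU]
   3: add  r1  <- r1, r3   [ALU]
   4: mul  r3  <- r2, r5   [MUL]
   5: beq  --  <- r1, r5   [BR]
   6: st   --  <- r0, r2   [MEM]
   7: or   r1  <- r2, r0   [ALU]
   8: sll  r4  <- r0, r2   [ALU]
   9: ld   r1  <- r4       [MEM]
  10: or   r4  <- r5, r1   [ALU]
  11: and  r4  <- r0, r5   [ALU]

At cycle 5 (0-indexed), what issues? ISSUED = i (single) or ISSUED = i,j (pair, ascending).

ISSUED = 9

#0 head=0: mulh i0 no-port MUL/BR
#1 head=1: bne;and i1,i2 dual
#2 head=3: add;mul i3,i4 dual
#3 head=5: beq;st i5,i6 dual
#4 head=7: or;sll i7,i8 dual
#5 head=9: ld i9 RAW r1
#6 head=10: or i10 WAW r4
#7 head=11: and i11 tail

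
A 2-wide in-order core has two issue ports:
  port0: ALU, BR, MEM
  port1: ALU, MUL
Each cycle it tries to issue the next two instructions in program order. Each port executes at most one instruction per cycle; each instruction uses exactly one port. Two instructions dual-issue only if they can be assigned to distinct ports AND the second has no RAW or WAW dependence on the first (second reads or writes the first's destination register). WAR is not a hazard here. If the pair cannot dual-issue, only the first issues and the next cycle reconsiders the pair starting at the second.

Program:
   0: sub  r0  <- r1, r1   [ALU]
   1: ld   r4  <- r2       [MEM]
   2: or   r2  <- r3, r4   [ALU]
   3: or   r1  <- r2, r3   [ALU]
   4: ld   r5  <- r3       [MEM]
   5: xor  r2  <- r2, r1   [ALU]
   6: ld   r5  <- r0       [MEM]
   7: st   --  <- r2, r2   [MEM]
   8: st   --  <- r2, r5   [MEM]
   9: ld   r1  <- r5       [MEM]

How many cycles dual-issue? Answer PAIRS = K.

PAIRS = 3

c0: i0/i1 sub.ALU+ld.MEM  2-wide
c1: i2 or.ALU  RAW r2
c2: i3/i4 or.ALU+ld.MEM  2-wide
c3: i5/i6 xor.ALU+ld.MEM  2-wide
c4: i7 st.MEM  no-port MEM/MEM
c5: i8 st.MEM  no-port MEM/MEM
c6: i9 ld.MEM  tail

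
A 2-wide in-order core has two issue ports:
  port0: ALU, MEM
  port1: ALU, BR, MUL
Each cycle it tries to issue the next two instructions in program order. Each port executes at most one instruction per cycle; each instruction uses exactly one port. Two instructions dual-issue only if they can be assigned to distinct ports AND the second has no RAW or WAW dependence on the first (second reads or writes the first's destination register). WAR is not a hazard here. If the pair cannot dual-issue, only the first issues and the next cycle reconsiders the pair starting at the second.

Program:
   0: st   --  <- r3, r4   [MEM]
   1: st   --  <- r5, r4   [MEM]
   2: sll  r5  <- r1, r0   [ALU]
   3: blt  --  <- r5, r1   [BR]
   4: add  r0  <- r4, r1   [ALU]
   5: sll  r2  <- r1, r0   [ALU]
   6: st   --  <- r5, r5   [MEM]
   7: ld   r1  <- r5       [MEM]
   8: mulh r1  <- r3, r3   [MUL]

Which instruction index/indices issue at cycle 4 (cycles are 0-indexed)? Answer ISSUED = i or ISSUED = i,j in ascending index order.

ISSUED = 7

t=0 i0:st.MEM ; no-port MEM/MEM
t=1 i1,i2:st.MEM+sll.ALU ; 2-wide
t=2 i3,i4:blt.BR+add.ALU ; 2-wide
t=3 i5,i6:sll.ALU+st.MEM ; 2-wide
t=4 i7:ld.MEM ; WAW r1
t=5 i8:mulh.MUL ; tail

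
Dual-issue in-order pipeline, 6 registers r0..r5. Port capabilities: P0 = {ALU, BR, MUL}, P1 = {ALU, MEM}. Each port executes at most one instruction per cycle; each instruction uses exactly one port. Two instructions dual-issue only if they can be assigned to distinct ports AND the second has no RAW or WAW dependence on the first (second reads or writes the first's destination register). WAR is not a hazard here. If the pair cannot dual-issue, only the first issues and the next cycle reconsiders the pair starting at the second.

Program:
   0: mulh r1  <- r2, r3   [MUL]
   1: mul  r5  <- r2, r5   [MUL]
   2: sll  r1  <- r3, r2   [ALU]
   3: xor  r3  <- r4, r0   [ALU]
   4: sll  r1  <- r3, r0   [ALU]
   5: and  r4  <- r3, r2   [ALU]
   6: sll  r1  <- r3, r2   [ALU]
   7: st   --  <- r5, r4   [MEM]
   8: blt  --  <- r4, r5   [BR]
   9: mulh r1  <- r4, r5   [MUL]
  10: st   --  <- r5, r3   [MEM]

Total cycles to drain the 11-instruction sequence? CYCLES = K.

t=0 i0:mulh.MUL ; no-port MUL/MUL
t=1 i1,i2:mul.MUL sll.ALU ; pair
t=2 i3:xor.ALU ; RAW r3
t=3 i4,i5:sll.ALU and.ALU ; pair
t=4 i6,i7:sll.ALU st.MEM ; pair
t=5 i8:blt.BR ; no-port BR/MUL
t=6 i9,i10:mulh.MUL st.MEM ; pair

CYCLES = 7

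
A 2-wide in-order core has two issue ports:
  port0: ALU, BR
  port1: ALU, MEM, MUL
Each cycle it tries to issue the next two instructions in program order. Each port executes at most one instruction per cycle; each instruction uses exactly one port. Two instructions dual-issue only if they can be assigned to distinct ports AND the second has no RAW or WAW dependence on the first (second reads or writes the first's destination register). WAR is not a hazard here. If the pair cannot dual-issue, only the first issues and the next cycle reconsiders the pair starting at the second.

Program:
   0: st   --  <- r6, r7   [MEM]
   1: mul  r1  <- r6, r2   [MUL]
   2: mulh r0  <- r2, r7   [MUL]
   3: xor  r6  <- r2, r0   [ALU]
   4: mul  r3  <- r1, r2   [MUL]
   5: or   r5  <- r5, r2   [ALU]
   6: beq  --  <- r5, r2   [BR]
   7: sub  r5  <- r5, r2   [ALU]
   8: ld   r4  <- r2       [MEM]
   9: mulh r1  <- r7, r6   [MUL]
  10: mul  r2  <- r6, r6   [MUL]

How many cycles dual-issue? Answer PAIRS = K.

PAIRS = 2

#0 head=0: st i0 no-port MEM/MUL
#1 head=1: mul i1 no-port MUL/MUL
#2 head=2: mulh i2 RAW r0
#3 head=3: xor/mul i3+i4 2-wide
#4 head=5: or i5 RAW r5
#5 head=6: beq/sub i6+i7 2-wide
#6 head=8: ld i8 no-port MEM/MUL
#7 head=9: mulh i9 no-port MUL/MUL
#8 head=10: mul i10 tail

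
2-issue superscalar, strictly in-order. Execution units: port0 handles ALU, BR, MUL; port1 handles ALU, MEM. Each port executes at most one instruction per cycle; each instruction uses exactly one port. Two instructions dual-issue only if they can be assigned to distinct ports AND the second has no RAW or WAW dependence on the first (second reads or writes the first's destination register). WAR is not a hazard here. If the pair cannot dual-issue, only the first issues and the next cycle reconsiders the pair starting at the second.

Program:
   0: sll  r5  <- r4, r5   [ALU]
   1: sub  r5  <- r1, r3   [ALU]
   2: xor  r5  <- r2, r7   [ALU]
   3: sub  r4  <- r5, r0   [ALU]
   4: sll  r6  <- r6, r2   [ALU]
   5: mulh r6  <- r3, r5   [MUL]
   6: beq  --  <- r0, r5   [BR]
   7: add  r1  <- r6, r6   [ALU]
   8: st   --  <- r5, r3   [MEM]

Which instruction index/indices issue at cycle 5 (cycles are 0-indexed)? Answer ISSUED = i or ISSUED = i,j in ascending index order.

ISSUED = 6,7

  cy0 -> i0 (sll.ALU) WAW r5
  cy1 -> i1 (sub.ALU) WAW r5
  cy2 -> i2 (xor.ALU) RAW r5
  cy3 -> i3/i4 (sub.ALU;sll.ALU) 2-wide
  cy4 -> i5 (mulh.MUL) no-port MUL/BR
  cy5 -> i6/i7 (beq.BR;add.ALU) 2-wide
  cy6 -> i8 (st.MEM) tail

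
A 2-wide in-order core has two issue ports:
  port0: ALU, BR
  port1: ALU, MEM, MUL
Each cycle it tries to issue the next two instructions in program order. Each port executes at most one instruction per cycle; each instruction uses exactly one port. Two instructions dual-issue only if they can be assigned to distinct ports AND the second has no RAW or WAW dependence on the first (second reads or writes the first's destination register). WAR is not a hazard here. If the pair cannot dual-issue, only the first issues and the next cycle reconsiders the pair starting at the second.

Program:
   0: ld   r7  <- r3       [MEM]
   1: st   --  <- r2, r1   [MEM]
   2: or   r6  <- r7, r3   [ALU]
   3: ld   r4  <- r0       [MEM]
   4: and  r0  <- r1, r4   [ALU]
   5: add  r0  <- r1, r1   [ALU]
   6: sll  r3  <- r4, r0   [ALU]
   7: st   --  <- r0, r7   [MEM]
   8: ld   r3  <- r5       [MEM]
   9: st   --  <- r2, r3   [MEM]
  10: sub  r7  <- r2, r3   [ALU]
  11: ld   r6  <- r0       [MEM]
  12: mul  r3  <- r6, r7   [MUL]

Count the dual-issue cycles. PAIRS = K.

c0: i0 ld  no-port MEM/MEM
c1: i1/i2 st or  dual
c2: i3 ld  RAW r4
c3: i4 and  WAW r0
c4: i5 add  RAW r0
c5: i6/i7 sll st  dual
c6: i8 ld  no-port MEM/MEM
c7: i9/i10 st sub  dual
c8: i11 ld  no-port MEM/MUL
c9: i12 mul  tail

PAIRS = 3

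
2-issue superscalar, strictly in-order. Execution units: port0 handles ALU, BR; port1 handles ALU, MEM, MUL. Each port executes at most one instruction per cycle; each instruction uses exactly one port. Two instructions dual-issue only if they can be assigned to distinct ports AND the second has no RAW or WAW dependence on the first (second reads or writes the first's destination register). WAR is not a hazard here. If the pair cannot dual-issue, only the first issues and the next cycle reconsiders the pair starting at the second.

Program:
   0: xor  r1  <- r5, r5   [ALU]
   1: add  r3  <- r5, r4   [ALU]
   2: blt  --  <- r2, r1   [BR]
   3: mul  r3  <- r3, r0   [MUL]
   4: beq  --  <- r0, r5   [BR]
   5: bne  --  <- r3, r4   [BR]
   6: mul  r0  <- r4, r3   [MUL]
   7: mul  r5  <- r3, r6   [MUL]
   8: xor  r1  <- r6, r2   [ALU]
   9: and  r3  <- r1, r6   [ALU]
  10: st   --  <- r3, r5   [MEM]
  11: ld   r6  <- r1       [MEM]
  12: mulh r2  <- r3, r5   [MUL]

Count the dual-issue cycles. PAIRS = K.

c0: i0/i1 xor.ALU+add.ALU  2-wide
c1: i2/i3 blt.BR+mul.MUL  2-wide
c2: i4 beq.BR  no-port BR/BR
c3: i5/i6 bne.BR+mul.MUL  2-wide
c4: i7/i8 mul.MUL+xor.ALU  2-wide
c5: i9 and.ALU  RAW r3
c6: i10 st.MEM  no-port MEM/MEM
c7: i11 ld.MEM  no-port MEM/MUL
c8: i12 mulh.MUL  tail

PAIRS = 4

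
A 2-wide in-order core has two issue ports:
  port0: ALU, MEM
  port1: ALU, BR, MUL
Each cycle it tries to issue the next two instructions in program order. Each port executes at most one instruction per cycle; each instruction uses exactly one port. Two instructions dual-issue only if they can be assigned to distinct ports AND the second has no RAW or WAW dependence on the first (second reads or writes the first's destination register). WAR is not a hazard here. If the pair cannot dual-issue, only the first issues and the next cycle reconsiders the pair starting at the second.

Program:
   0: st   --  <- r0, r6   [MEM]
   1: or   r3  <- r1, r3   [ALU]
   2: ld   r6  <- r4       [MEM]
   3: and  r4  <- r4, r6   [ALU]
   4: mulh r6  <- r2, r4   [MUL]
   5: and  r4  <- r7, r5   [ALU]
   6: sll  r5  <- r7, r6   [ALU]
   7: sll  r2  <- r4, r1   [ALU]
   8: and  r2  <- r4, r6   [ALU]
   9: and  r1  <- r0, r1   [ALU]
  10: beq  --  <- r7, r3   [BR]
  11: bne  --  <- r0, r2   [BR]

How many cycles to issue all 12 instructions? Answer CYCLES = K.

CYCLES = 8

0. st;or @i0&i1  | dual
1. ld @i2  | RAW r6
2. and @i3  | RAW r4
3. mulh;and @i4&i5  | dual
4. sll;sll @i6&i7  | dual
5. and;and @i8&i9  | dual
6. beq @i10  | no-port BR/BR
7. bne @i11  | tail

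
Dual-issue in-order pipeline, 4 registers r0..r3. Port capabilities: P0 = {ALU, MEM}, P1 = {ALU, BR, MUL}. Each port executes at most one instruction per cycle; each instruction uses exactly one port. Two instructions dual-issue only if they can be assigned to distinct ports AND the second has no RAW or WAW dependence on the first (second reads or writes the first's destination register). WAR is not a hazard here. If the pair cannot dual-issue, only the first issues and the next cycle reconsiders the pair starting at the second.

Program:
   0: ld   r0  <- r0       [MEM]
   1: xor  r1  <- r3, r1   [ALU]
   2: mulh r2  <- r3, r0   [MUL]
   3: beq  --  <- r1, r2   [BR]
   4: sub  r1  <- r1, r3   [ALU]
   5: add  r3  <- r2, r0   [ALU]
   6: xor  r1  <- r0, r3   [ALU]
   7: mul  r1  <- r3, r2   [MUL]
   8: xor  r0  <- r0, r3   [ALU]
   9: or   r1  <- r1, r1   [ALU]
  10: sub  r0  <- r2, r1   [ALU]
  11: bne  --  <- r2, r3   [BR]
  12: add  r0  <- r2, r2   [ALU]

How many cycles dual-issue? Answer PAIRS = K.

t=0 i0+i1:ld;xor ; 2-wide
t=1 i2:mulh ; no-port MUL/BR
t=2 i3+i4:beq;sub ; 2-wide
t=3 i5:add ; RAW r3
t=4 i6:xor ; WAW r1
t=5 i7+i8:mul;xor ; 2-wide
t=6 i9:or ; RAW r1
t=7 i10+i11:sub;bne ; 2-wide
t=8 i12:add ; tail

PAIRS = 4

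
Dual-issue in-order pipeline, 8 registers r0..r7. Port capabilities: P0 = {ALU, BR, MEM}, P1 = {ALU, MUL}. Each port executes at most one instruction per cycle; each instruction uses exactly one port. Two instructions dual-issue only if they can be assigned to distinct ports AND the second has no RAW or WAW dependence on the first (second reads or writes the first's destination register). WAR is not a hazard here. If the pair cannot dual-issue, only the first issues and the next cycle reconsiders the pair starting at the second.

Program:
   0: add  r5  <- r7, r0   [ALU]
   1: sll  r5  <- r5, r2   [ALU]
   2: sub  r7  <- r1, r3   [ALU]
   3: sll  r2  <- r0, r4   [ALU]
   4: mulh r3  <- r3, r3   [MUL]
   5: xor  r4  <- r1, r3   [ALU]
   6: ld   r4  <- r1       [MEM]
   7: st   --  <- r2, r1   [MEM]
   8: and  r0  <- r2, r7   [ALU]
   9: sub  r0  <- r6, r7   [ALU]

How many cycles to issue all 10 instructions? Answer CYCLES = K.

CYCLES = 7

0. add.ALU @i0  | RAW+WAW r5
1. sll.ALU/sub.ALU @i1+i2  | 2-wide
2. sll.ALU/mulh.MUL @i3+i4  | 2-wide
3. xor.ALU @i5  | WAW r4
4. ld.MEM @i6  | no-port MEM/MEM
5. st.MEM/and.ALU @i7+i8  | 2-wide
6. sub.ALU @i9  | tail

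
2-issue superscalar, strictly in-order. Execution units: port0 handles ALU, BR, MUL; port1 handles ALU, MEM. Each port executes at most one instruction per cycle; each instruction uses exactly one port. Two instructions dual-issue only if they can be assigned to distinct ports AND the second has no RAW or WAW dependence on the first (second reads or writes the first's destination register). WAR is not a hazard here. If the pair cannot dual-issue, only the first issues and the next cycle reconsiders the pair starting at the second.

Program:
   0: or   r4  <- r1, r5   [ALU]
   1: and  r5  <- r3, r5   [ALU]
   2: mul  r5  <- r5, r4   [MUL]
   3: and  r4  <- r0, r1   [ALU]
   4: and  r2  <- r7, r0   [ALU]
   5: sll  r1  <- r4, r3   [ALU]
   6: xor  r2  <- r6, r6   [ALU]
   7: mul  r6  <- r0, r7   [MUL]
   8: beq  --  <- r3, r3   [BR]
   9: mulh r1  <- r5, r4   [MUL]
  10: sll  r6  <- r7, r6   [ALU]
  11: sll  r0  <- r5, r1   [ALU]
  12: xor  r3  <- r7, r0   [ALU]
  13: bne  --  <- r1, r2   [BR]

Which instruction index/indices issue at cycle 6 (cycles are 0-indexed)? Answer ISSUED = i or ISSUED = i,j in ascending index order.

ISSUED = 11

#0 head=0: or.ALU/and.ALU i0/i1 pair
#1 head=2: mul.MUL/and.ALU i2/i3 pair
#2 head=4: and.ALU/sll.ALU i4/i5 pair
#3 head=6: xor.ALU/mul.MUL i6/i7 pair
#4 head=8: beq.BR i8 no-port BR/MUL
#5 head=9: mulh.MUL/sll.ALU i9/i10 pair
#6 head=11: sll.ALU i11 RAW r0
#7 head=12: xor.ALU/bne.BR i12/i13 pair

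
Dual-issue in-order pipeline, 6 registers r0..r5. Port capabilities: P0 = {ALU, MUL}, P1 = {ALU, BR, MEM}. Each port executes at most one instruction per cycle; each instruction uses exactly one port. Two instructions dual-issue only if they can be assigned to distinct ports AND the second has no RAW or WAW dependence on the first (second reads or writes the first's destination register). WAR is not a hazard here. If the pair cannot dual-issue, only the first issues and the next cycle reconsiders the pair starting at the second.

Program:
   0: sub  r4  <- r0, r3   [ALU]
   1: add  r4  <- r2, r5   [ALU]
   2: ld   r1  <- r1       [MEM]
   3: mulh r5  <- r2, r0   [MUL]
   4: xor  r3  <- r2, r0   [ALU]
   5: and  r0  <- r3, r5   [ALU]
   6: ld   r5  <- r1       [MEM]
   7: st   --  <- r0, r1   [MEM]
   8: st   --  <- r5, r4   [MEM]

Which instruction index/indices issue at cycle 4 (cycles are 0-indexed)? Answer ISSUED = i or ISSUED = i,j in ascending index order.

c0: i0 sub  WAW r4
c1: i1&i2 add ld  dual
c2: i3&i4 mulh xor  dual
c3: i5&i6 and ld  dual
c4: i7 st  no-port MEM/MEM
c5: i8 st  tail

ISSUED = 7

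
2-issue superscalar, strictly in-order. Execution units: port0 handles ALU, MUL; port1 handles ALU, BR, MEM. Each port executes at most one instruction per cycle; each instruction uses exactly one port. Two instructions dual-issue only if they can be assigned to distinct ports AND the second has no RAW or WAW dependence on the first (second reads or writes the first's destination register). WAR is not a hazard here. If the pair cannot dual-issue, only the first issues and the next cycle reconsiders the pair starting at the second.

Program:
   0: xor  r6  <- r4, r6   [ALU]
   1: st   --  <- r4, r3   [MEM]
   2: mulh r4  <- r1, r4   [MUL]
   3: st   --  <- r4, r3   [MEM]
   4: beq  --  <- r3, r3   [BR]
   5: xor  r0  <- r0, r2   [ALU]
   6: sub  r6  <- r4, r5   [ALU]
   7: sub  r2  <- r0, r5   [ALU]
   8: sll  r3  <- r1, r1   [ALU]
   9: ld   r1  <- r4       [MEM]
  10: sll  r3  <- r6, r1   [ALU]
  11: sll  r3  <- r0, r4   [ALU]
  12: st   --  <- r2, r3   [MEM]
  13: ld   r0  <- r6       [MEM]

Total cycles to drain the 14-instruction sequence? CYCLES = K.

CYCLES = 10

c0: i0+i1 xor/st  2-wide
c1: i2 mulh  RAW r4
c2: i3 st  no-port MEM/BR
c3: i4+i5 beq/xor  2-wide
c4: i6+i7 sub/sub  2-wide
c5: i8+i9 sll/ld  2-wide
c6: i10 sll  WAW r3
c7: i11 sll  RAW r3
c8: i12 st  no-port MEM/MEM
c9: i13 ld  tail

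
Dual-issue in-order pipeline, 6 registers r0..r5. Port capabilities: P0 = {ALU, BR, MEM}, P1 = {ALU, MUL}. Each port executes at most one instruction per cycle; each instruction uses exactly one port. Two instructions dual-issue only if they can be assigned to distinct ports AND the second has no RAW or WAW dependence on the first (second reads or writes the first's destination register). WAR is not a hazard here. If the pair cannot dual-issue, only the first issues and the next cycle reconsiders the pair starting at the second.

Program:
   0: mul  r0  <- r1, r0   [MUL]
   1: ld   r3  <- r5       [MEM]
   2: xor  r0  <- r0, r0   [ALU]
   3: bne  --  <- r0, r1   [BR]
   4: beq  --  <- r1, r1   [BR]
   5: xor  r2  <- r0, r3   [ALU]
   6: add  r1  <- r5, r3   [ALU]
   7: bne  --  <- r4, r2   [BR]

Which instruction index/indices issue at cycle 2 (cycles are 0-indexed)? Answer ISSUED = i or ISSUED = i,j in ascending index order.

ISSUED = 3

#0 head=0: mul.MUL+ld.MEM i0,i1 2-wide
#1 head=2: xor.ALU i2 RAW r0
#2 head=3: bne.BR i3 no-port BR/BR
#3 head=4: beq.BR+xor.ALU i4,i5 2-wide
#4 head=6: add.ALU+bne.BR i6,i7 2-wide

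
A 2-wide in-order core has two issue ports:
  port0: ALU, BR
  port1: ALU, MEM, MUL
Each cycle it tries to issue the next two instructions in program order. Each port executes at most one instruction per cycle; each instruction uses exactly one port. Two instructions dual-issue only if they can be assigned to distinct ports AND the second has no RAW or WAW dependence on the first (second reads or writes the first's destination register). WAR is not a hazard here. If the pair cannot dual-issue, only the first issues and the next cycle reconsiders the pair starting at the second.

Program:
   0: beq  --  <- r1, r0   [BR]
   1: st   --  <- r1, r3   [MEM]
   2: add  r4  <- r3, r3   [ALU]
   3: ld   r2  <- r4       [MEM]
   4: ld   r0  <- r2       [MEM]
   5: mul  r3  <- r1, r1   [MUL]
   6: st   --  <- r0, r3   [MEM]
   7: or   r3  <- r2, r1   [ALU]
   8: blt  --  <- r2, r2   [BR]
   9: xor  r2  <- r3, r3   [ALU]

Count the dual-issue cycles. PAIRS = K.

PAIRS = 3

t=0 i0+i1:beq/st ; 2-wide
t=1 i2:add ; RAW r4
t=2 i3:ld ; no-port MEM/MEM
t=3 i4:ld ; no-port MEM/MUL
t=4 i5:mul ; no-port MUL/MEM
t=5 i6+i7:st/or ; 2-wide
t=6 i8+i9:blt/xor ; 2-wide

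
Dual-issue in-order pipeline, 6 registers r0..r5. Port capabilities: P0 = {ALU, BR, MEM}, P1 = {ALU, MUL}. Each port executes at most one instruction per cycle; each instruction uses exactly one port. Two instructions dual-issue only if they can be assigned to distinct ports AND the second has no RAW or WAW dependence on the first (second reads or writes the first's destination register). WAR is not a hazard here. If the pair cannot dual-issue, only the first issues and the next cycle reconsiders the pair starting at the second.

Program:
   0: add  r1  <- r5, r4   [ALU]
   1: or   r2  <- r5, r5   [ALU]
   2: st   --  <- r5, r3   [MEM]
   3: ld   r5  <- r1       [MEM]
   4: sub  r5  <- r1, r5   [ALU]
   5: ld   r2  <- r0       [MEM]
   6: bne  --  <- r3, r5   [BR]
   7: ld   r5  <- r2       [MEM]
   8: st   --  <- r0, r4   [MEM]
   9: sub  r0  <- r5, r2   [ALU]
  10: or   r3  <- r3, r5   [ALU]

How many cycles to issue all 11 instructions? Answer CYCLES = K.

  cy0 -> i0/i1 (add.ALU/or.ALU) pair
  cy1 -> i2 (st.MEM) no-port MEM/MEM
  cy2 -> i3 (ld.MEM) RAW+WAW r5
  cy3 -> i4/i5 (sub.ALU/ld.MEM) pair
  cy4 -> i6 (bne.BR) no-port BR/MEM
  cy5 -> i7 (ld.MEM) no-port MEM/MEM
  cy6 -> i8/i9 (st.MEM/sub.ALU) pair
  cy7 -> i10 (or.ALU) tail

CYCLES = 8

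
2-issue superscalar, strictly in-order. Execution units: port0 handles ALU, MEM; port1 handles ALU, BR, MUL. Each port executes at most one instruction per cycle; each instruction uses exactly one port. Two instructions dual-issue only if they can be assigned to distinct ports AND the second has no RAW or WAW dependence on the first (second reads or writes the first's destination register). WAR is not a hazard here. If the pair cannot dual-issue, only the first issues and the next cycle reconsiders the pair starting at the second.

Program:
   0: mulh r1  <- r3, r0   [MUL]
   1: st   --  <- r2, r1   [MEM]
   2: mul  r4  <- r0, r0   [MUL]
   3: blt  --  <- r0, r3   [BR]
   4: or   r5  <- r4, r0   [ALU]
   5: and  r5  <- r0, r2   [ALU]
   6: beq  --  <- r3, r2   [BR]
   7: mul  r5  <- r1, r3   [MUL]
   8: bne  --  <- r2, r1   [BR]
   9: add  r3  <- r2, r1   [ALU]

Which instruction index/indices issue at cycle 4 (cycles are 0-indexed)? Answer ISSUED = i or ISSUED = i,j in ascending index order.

ISSUED = 7

[0] i0  mulh  -- RAW r1
[1] i1+i2  st+mul  -- 2-wide
[2] i3+i4  blt+or  -- 2-wide
[3] i5+i6  and+beq  -- 2-wide
[4] i7  mul  -- no-port MUL/BR
[5] i8+i9  bne+add  -- 2-wide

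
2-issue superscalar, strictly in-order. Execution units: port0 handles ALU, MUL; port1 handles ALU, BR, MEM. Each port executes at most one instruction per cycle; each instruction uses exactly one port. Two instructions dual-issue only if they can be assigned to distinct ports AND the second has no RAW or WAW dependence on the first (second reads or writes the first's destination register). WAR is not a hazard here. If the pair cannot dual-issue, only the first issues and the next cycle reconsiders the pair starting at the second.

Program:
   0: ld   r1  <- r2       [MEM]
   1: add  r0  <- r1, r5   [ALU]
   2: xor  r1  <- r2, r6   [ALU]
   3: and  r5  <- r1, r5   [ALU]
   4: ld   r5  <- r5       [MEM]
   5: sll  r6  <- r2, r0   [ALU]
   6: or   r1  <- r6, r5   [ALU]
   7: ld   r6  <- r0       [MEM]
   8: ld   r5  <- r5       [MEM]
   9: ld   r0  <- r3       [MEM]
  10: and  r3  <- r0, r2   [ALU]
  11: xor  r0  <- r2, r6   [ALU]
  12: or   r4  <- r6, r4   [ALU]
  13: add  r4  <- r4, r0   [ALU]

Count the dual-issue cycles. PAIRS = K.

  cy0 -> i0 (ld.MEM) RAW r1
  cy1 -> i1+i2 (add.ALU/xor.ALU) pair
  cy2 -> i3 (and.ALU) RAW+WAW r5
  cy3 -> i4+i5 (ld.MEM/sll.ALU) pair
  cy4 -> i6+i7 (or.ALU/ld.MEM) pair
  cy5 -> i8 (ld.MEM) no-port MEM/MEM
  cy6 -> i9 (ld.MEM) RAW r0
  cy7 -> i10+i11 (and.ALU/xor.ALU) pair
  cy8 -> i12 (or.ALU) RAW+WAW r4
  cy9 -> i13 (add.ALU) tail

PAIRS = 4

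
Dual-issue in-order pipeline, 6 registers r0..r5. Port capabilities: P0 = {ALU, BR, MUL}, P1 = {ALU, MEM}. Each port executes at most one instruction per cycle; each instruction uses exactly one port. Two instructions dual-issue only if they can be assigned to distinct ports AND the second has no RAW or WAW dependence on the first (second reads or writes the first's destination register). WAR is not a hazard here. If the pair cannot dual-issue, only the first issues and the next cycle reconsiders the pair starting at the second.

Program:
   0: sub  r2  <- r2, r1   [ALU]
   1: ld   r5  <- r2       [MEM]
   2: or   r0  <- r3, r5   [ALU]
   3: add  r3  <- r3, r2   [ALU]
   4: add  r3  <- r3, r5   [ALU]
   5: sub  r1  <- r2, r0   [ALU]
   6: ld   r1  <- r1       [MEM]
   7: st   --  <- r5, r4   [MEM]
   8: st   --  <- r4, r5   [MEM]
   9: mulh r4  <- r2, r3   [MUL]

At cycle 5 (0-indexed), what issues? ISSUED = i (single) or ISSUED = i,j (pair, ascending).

ISSUED = 7

t=0 i0:sub ; RAW r2
t=1 i1:ld ; RAW r5
t=2 i2,i3:or/add ; 2-wide
t=3 i4,i5:add/sub ; 2-wide
t=4 i6:ld ; no-port MEM/MEM
t=5 i7:st ; no-port MEM/MEM
t=6 i8,i9:st/mulh ; 2-wide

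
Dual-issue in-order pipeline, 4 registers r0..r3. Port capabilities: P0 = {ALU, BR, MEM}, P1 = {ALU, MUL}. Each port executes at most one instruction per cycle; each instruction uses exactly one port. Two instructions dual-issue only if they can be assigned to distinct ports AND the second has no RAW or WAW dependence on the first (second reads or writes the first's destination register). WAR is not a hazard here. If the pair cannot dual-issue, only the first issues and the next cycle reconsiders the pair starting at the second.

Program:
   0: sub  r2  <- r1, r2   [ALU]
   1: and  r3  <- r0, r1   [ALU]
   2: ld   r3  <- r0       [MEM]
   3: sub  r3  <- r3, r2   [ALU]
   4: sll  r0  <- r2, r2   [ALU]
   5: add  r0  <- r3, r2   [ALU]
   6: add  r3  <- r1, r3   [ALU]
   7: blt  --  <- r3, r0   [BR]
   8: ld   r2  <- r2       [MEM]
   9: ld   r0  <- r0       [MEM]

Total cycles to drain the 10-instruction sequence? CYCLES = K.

  cy0 -> i0&i1 (sub.ALU+and.ALU) 2-wide
  cy1 -> i2 (ld.MEM) RAW+WAW r3
  cy2 -> i3&i4 (sub.ALU+sll.ALU) 2-wide
  cy3 -> i5&i6 (add.ALU+add.ALU) 2-wide
  cy4 -> i7 (blt.BR) no-port BR/MEM
  cy5 -> i8 (ld.MEM) no-port MEM/MEM
  cy6 -> i9 (ld.MEM) tail

CYCLES = 7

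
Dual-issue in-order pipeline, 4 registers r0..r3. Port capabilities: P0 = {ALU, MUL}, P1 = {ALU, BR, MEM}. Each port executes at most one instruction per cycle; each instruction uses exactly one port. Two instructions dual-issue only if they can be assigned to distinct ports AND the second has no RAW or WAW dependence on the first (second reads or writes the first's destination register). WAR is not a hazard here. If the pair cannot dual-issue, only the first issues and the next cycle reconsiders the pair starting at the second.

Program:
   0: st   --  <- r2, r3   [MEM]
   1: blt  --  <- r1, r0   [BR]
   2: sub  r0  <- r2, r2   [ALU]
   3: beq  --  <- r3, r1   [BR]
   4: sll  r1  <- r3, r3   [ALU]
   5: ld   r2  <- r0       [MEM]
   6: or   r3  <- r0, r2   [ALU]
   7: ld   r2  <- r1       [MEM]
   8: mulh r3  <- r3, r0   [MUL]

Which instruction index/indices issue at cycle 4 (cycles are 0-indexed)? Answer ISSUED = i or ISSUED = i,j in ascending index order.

ISSUED = 6,7

0. st.MEM @i0  | no-port MEM/BR
1. blt.BR sub.ALU @i1/i2  | pair
2. beq.BR sll.ALU @i3/i4  | pair
3. ld.MEM @i5  | RAW r2
4. or.ALU ld.MEM @i6/i7  | pair
5. mulh.MUL @i8  | tail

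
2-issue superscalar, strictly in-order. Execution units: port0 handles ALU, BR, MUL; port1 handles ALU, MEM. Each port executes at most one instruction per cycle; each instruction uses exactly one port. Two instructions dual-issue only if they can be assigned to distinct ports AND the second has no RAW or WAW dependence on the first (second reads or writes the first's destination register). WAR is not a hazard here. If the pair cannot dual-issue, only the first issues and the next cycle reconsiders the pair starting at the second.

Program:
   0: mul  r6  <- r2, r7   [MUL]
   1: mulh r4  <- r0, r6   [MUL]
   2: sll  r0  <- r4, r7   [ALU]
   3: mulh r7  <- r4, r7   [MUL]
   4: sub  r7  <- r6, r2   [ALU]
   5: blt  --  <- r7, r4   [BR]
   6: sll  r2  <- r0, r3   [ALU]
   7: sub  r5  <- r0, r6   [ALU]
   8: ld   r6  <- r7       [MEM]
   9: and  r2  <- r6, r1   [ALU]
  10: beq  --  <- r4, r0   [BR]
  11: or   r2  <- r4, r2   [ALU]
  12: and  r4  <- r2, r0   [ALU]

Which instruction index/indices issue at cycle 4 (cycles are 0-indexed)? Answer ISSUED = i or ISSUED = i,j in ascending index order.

  cy0 -> i0 (mul.MUL) no-port MUL/MUL
  cy1 -> i1 (mulh.MUL) RAW r4
  cy2 -> i2/i3 (sll.ALU;mulh.MUL) 2-wide
  cy3 -> i4 (sub.ALU) RAW r7
  cy4 -> i5/i6 (blt.BR;sll.ALU) 2-wide
  cy5 -> i7/i8 (sub.ALU;ld.MEM) 2-wide
  cy6 -> i9/i10 (and.ALU;beq.BR) 2-wide
  cy7 -> i11 (or.ALU) RAW r2
  cy8 -> i12 (and.ALU) tail

ISSUED = 5,6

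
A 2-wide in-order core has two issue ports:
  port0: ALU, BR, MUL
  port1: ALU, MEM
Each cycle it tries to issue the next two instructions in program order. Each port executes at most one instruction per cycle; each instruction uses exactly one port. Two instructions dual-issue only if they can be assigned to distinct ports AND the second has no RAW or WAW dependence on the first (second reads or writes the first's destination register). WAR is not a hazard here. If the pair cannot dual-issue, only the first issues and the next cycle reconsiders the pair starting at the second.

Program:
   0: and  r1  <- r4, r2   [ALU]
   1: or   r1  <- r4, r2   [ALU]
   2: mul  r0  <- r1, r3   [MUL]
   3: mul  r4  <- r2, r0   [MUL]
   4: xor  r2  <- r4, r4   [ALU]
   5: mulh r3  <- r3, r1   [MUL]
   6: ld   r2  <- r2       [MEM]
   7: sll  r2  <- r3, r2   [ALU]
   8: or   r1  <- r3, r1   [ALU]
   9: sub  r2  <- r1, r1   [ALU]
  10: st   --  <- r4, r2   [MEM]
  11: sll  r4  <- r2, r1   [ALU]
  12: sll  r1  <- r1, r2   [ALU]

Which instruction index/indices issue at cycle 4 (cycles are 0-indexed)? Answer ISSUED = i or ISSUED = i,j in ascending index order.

  cy0 -> i0 (and.ALU) WAW r1
  cy1 -> i1 (or.ALU) RAW r1
  cy2 -> i2 (mul.MUL) no-port MUL/MUL
  cy3 -> i3 (mul.MUL) RAW r4
  cy4 -> i4/i5 (xor.ALU;mulh.MUL) dual
  cy5 -> i6 (ld.MEM) RAW+WAW r2
  cy6 -> i7/i8 (sll.ALU;or.ALU) dual
  cy7 -> i9 (sub.ALU) RAW r2
  cy8 -> i10/i11 (st.MEM;sll.ALU) dual
  cy9 -> i12 (sll.ALU) tail

ISSUED = 4,5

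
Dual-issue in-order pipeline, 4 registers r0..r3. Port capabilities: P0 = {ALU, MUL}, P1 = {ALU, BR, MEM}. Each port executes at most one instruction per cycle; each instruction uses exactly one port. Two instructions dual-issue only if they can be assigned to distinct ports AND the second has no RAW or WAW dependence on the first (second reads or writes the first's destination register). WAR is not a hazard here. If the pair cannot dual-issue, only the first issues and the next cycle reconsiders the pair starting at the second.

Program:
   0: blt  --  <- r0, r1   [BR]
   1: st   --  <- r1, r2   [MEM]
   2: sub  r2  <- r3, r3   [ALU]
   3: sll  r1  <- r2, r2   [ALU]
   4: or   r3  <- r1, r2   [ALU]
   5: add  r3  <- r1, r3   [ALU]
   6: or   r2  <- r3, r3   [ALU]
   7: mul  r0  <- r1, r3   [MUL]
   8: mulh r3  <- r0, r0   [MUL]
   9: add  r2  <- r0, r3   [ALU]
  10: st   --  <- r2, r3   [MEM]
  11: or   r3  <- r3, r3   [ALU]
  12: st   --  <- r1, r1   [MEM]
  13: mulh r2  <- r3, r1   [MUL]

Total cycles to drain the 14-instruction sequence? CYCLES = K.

c0: i0 blt  no-port BR/MEM
c1: i1,i2 st sub  pair
c2: i3 sll  RAW r1
c3: i4 or  RAW+WAW r3
c4: i5 add  RAW r3
c5: i6,i7 or mul  pair
c6: i8 mulh  RAW r3
c7: i9 add  RAW r2
c8: i10,i11 st or  pair
c9: i12,i13 st mulh  pair

CYCLES = 10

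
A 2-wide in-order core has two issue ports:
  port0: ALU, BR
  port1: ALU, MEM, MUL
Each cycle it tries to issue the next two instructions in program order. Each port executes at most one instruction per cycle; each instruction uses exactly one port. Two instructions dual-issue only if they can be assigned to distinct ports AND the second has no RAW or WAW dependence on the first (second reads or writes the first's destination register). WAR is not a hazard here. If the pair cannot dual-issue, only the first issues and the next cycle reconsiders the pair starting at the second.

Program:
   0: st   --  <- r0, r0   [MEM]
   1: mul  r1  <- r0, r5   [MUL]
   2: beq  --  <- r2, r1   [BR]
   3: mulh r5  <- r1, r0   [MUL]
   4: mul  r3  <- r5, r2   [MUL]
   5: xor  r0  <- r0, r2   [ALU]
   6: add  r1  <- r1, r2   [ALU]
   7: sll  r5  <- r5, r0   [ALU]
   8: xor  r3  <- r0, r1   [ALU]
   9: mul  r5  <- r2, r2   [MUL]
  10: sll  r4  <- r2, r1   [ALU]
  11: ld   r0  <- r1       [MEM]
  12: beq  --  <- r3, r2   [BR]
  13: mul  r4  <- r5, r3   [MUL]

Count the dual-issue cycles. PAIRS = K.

c0: i0 st.MEM  no-port MEM/MUL
c1: i1 mul.MUL  RAW r1
c2: i2/i3 beq.BR/mulh.MUL  2-wide
c3: i4/i5 mul.MUL/xor.ALU  2-wide
c4: i6/i7 add.ALU/sll.ALU  2-wide
c5: i8/i9 xor.ALU/mul.MUL  2-wide
c6: i10/i11 sll.ALU/ld.MEM  2-wide
c7: i12/i13 beq.BR/mul.MUL  2-wide

PAIRS = 6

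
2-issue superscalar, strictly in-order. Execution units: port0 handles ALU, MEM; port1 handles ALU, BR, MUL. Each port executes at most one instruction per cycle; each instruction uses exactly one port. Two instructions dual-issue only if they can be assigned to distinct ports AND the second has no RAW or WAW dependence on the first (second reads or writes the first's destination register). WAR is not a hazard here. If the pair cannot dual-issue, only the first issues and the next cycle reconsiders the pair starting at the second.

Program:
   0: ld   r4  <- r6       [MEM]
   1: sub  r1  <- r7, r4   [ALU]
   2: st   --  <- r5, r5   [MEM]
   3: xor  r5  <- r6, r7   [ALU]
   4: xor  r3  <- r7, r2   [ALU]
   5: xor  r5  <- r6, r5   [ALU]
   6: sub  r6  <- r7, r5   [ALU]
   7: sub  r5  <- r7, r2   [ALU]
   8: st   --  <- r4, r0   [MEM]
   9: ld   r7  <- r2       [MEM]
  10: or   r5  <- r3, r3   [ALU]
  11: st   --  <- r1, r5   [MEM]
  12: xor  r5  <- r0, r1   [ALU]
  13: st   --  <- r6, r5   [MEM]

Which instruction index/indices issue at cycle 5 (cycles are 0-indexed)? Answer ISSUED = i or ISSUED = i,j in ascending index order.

ISSUED = 8

  cy0 -> i0 (ld.MEM) RAW r4
  cy1 -> i1/i2 (sub.ALU+st.MEM) 2-wide
  cy2 -> i3/i4 (xor.ALU+xor.ALU) 2-wide
  cy3 -> i5 (xor.ALU) RAW r5
  cy4 -> i6/i7 (sub.ALU+sub.ALU) 2-wide
  cy5 -> i8 (st.MEM) no-port MEM/MEM
  cy6 -> i9/i10 (ld.MEM+or.ALU) 2-wide
  cy7 -> i11/i12 (st.MEM+xor.ALU) 2-wide
  cy8 -> i13 (st.MEM) tail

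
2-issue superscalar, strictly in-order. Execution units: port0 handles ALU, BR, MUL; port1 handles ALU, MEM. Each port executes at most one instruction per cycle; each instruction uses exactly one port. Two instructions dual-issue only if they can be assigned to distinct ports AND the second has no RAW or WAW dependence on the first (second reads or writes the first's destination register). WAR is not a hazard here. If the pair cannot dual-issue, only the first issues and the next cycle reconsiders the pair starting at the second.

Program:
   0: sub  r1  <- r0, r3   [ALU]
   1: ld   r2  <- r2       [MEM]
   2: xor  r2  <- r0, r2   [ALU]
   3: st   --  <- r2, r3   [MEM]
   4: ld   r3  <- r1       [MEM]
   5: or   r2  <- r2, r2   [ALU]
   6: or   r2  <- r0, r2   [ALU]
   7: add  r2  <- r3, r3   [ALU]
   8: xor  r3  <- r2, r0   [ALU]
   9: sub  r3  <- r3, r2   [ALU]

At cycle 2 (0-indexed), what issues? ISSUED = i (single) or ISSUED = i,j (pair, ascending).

ISSUED = 3

  cy0 -> i0,i1 (sub.ALU ld.MEM) 2-wide
  cy1 -> i2 (xor.ALU) RAW r2
  cy2 -> i3 (st.MEM) no-port MEM/MEM
  cy3 -> i4,i5 (ld.MEM or.ALU) 2-wide
  cy4 -> i6 (or.ALU) WAW r2
  cy5 -> i7 (add.ALU) RAW r2
  cy6 -> i8 (xor.ALU) RAW+WAW r3
  cy7 -> i9 (sub.ALU) tail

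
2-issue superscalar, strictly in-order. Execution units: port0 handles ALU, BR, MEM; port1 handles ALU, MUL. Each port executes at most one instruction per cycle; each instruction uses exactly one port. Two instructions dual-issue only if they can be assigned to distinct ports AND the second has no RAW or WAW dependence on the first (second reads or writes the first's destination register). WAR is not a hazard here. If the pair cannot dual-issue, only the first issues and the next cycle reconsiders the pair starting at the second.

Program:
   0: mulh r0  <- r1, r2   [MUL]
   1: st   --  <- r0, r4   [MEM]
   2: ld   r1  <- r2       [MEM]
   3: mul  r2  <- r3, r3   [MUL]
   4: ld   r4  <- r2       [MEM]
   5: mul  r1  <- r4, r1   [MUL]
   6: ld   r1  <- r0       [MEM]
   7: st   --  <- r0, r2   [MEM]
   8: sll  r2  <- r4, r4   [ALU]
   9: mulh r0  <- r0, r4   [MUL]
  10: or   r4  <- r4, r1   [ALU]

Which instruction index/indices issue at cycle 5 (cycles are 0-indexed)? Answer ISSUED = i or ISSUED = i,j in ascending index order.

ISSUED = 6

  cy0 -> i0 (mulh) RAW r0
  cy1 -> i1 (st) no-port MEM/MEM
  cy2 -> i2&i3 (ld;mul) dual
  cy3 -> i4 (ld) RAW r4
  cy4 -> i5 (mul) WAW r1
  cy5 -> i6 (ld) no-port MEM/MEM
  cy6 -> i7&i8 (st;sll) dual
  cy7 -> i9&i10 (mulh;or) dual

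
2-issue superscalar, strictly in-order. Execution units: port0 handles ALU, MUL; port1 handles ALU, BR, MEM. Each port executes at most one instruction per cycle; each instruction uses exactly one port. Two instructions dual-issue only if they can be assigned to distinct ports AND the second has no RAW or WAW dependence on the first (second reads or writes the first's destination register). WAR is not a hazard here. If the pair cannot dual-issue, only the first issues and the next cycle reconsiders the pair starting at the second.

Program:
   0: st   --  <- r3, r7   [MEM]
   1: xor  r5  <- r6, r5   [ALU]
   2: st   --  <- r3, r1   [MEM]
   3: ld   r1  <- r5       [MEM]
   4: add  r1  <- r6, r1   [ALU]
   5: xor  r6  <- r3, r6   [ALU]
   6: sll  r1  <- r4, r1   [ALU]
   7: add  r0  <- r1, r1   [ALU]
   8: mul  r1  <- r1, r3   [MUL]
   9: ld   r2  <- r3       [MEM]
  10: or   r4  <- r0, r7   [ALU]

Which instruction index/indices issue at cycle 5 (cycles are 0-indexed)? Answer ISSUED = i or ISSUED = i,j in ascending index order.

ISSUED = 7,8

t=0 i0&i1:st.MEM xor.ALU ; 2-wide
t=1 i2:st.MEM ; no-port MEM/MEM
t=2 i3:ld.MEM ; RAW+WAW r1
t=3 i4&i5:add.ALU xor.ALU ; 2-wide
t=4 i6:sll.ALU ; RAW r1
t=5 i7&i8:add.ALU mul.MUL ; 2-wide
t=6 i9&i10:ld.MEM or.ALU ; 2-wide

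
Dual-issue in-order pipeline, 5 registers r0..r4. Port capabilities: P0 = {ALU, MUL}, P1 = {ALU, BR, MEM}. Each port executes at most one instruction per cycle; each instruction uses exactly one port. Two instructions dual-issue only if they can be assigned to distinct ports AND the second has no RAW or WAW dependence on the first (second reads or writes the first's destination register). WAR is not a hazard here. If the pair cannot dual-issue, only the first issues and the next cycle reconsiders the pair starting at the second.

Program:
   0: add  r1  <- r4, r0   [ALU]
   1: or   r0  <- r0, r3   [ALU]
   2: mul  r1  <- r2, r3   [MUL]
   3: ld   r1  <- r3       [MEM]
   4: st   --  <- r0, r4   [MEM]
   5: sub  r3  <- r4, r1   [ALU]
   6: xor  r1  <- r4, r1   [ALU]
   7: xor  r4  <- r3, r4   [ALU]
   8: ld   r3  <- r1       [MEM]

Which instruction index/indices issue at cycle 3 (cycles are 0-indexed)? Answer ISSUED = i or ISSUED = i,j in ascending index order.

ISSUED = 4,5

#0 head=0: add or i0/i1 2-wide
#1 head=2: mul i2 WAW r1
#2 head=3: ld i3 no-port MEM/MEM
#3 head=4: st sub i4/i5 2-wide
#4 head=6: xor xor i6/i7 2-wide
#5 head=8: ld i8 tail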